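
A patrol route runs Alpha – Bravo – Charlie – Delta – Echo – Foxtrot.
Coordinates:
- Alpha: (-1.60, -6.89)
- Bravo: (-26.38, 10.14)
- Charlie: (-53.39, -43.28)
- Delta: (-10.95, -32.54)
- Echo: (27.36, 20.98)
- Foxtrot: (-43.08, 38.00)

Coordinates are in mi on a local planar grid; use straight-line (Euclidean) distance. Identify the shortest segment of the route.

Alpha–Bravo

Leg distances:
Alpha→Bravo: 30.1 mi
Bravo→Charlie: 59.9 mi
Charlie→Delta: 43.8 mi
Delta→Echo: 65.8 mi
Echo→Foxtrot: 72.5 mi
The shortest leg is Alpha–Bravo at 30.1 mi.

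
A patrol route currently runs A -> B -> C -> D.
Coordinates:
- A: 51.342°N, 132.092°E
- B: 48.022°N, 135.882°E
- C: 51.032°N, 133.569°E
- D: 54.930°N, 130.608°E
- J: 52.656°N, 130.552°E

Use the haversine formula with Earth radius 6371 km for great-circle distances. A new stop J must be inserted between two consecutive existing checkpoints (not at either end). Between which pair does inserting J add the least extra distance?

between C and D

Added distance for inserting J between each consecutive pair:
A–B: 360.2 km
B–C: 539.7 km
C–D: 51.2 km
Smallest added distance is 51.2 km, inserting between C and D.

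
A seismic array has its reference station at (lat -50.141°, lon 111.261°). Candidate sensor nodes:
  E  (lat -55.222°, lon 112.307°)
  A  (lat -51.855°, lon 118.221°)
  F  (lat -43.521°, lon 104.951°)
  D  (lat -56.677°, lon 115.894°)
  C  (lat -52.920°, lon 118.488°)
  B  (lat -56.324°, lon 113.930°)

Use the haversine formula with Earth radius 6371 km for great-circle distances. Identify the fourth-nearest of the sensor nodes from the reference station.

B

Distance to each, sorted:
A: 522.8 km
E: 569.3 km
C: 587.3 km
B: 710.0 km
D: 788.5 km
F: 878.1 km
The fourth-nearest is B at 710.0 km.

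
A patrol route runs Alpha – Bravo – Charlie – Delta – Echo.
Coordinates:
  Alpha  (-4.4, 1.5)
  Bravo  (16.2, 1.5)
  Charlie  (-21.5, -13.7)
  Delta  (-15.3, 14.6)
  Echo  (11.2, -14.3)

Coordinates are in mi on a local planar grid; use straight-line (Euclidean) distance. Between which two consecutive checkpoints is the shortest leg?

Leg distances:
Alpha→Bravo: 20.6 mi
Bravo→Charlie: 40.6 mi
Charlie→Delta: 29.0 mi
Delta→Echo: 39.2 mi
The shortest leg is Alpha–Bravo at 20.6 mi.

Alpha–Bravo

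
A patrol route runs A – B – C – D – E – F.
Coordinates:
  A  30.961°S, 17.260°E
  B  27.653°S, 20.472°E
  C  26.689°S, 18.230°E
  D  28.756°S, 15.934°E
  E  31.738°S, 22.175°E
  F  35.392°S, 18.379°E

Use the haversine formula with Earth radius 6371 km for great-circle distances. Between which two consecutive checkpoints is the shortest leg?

Leg distances:
A→B: 481.9 km
B→C: 246.3 km
C→D: 322.3 km
D→E: 684.9 km
E→F: 537.3 km
The shortest leg is B–C at 246.3 km.

B–C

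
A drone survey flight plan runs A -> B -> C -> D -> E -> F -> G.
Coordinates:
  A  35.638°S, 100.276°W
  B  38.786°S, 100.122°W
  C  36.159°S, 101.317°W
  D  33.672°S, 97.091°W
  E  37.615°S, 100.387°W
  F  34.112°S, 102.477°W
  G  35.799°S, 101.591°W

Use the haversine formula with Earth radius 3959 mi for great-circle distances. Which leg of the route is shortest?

Leg distances:
A→B: 217.7 mi
B→C: 193.0 mi
C→D: 294.7 mi
D→E: 329.3 mi
E→F: 268.8 mi
F→G: 126.9 mi
The shortest leg is F–G at 126.9 mi.

F–G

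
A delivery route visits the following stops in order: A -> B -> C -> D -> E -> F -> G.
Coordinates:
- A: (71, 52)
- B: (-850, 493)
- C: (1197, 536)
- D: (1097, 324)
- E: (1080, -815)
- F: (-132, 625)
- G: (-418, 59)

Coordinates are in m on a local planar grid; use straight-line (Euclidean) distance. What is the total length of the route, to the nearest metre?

6958 m

Leg distances:
A→B: 1021.1 m  (cumulative 1021.1 m)
B→C: 2047.5 m  (cumulative 3068.6 m)
C→D: 234.4 m  (cumulative 3303.0 m)
D→E: 1139.1 m  (cumulative 4442.1 m)
E→F: 1882.2 m  (cumulative 6324.3 m)
F→G: 634.2 m  (cumulative 6958.4 m)
Total route length ≈ 6958 m.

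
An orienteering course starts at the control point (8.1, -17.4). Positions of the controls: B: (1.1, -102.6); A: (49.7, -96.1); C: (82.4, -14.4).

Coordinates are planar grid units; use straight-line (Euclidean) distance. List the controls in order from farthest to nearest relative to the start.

Computing each straight-line distance from (8.1, -17.4):
A (49.7, -96.1): 89.0
B (1.1, -102.6): 85.5
C (82.4, -14.4): 74.4

A, B, C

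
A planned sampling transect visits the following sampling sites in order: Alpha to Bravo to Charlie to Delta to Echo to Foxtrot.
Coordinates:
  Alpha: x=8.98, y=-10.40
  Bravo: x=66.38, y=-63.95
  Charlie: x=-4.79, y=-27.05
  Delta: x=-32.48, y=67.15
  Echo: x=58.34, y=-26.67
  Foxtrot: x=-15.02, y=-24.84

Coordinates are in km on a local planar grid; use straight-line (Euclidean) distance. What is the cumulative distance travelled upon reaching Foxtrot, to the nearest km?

Leg distances:
Alpha→Bravo: 78.5 km  (cumulative 78.5 km)
Bravo→Charlie: 80.2 km  (cumulative 158.7 km)
Charlie→Delta: 98.2 km  (cumulative 256.9 km)
Delta→Echo: 130.6 km  (cumulative 387.4 km)
Echo→Foxtrot: 73.4 km  (cumulative 460.8 km)
Cumulative distance at Foxtrot ≈ 461 km.

461 km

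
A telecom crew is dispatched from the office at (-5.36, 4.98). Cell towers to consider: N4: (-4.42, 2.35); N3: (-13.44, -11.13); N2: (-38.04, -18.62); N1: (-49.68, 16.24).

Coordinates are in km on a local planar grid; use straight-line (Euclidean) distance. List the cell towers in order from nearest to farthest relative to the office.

N4, N3, N2, N1

Distance from the office at (-5.36, 4.98) to each:
N4 (-4.42, 2.35): 2.8 km
N3 (-13.44, -11.13): 18.0 km
N2 (-38.04, -18.62): 40.3 km
N1 (-49.68, 16.24): 45.7 km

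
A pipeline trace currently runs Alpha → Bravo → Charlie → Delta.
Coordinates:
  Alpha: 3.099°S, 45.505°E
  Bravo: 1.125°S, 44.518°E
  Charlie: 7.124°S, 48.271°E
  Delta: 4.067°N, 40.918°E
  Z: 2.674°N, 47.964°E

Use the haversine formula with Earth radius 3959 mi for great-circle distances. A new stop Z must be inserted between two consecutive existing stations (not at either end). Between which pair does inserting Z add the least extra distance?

Added distance for inserting Z between each consecutive pair:
Alpha–Bravo: 635.4 mi
Bravo–Charlie: 543.2 mi
Charlie–Delta: 248.1 mi
Smallest added distance is 248.1 mi, inserting between Charlie and Delta.

between Charlie and Delta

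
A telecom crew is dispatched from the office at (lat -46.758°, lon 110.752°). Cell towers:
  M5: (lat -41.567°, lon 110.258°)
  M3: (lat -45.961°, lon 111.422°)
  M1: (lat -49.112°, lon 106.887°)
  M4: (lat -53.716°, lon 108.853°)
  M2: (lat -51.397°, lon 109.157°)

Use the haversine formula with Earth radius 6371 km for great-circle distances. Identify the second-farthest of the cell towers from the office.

M5

Distances from the office ((lat -46.758°, lon 110.752°)):
M4: 785.3 km
M5: 578.6 km
M2: 528.7 km
M1: 389.0 km
M3: 102.5 km
The second-farthest is M5 at 578.6 km.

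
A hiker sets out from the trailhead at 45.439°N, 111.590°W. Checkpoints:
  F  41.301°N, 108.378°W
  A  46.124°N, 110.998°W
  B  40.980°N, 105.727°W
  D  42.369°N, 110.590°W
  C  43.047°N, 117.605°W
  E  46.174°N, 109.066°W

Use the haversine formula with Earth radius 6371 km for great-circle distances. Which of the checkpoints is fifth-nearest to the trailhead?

Distance to each, sorted:
A: 88.9 km
E: 212.0 km
D: 350.6 km
F: 528.2 km
C: 547.8 km
B: 686.4 km
The fifth-nearest is C at 547.8 km.

C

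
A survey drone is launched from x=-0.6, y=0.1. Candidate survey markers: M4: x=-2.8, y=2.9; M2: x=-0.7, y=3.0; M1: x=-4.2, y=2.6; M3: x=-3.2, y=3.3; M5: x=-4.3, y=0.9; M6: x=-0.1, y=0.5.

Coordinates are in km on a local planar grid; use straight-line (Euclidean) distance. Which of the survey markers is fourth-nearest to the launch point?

M5

Distances from the launch point (x=-0.6, y=0.1):
M6: 0.6 km
M2: 2.9 km
M4: 3.6 km
M5: 3.8 km
M3: 4.1 km
M1: 4.4 km
The fourth-nearest is M5 at 3.8 km.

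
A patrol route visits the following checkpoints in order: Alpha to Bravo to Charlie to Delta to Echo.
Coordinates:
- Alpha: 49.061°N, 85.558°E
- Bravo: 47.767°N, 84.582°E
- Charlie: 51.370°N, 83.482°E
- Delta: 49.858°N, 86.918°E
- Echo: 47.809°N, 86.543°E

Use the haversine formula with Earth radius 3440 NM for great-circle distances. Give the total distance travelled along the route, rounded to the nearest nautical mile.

Leg distances:
Alpha→Bravo: 86.9 NM  (cumulative 86.9 NM)
Bravo→Charlie: 220.5 NM  (cumulative 307.4 NM)
Charlie→Delta: 159.3 NM  (cumulative 466.7 NM)
Delta→Echo: 123.9 NM  (cumulative 590.6 NM)
Total route length ≈ 591 NM.

591 NM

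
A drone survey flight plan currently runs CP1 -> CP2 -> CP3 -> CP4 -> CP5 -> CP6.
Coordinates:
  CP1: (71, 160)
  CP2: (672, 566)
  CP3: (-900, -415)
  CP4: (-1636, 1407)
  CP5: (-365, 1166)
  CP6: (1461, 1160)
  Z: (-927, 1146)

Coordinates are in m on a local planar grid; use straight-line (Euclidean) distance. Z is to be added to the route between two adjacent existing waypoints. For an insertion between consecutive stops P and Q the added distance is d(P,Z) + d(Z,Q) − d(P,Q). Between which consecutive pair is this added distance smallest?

between CP4 and CP5

Added distance for inserting Z between each consecutive pair:
CP1–CP2: 2378.6 m
CP2–CP3: 1409.2 m
CP3–CP4: 351.7 m
CP4–CP5: 24.2 m
CP5–CP6: 1124.4 m
Smallest added distance is 24.2 m, inserting between CP4 and CP5.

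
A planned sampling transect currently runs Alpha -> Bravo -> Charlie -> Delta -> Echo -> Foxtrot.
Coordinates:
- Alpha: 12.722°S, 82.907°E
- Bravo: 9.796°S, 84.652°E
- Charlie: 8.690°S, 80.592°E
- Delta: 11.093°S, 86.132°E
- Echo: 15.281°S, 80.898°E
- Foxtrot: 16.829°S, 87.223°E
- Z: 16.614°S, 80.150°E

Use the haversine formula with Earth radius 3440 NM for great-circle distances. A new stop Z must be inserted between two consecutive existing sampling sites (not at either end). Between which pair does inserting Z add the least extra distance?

Added distance for inserting Z between each consecutive pair:
Alpha–Bravo: 566.3 NM
Bravo–Charlie: 713.4 NM
Charlie–Delta: 599.4 NM
Delta–Echo: 176.0 NM
Echo–Foxtrot: 121.3 NM
Smallest added distance is 121.3 NM, inserting between Echo and Foxtrot.

between Echo and Foxtrot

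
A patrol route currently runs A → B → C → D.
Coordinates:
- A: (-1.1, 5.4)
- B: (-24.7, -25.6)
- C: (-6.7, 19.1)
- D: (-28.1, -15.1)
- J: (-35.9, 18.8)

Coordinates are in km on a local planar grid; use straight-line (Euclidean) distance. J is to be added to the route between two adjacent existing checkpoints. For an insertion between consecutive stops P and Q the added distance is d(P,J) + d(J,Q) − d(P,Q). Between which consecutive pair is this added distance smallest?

Added distance for inserting J between each consecutive pair:
A–B: 44.1 km
B–C: 26.8 km
C–D: 23.6 km
Smallest added distance is 23.6 km, inserting between C and D.

between C and D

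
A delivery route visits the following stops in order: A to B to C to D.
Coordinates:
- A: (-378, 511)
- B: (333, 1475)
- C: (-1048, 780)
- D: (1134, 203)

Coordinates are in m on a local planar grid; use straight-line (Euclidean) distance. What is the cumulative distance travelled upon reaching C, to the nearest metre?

2744 m

Leg distances:
A→B: 1197.8 m  (cumulative 1197.8 m)
B→C: 1546.0 m  (cumulative 2743.9 m)
Cumulative distance at C ≈ 2744 m.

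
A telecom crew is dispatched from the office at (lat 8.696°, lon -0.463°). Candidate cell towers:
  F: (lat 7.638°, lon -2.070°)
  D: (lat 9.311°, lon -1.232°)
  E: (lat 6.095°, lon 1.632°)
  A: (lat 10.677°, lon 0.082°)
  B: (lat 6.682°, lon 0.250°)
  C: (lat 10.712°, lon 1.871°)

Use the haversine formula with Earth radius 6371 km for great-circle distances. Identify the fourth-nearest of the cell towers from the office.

B

Distances from the office ((lat 8.696°, lon -0.463°)):
D: 108.7 km
F: 212.4 km
A: 228.2 km
B: 237.3 km
C: 340.1 km
E: 370.1 km
The fourth-nearest is B at 237.3 km.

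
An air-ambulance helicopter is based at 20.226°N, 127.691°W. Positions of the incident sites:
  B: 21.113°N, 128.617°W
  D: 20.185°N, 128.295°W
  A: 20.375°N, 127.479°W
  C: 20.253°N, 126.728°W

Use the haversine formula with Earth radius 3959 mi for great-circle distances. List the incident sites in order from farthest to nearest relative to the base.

B, C, D, A

Distances from the base:
B 21.113°N, 128.617°W: 85.7 mi
C 20.253°N, 126.728°W: 62.5 mi
D 20.185°N, 128.295°W: 39.3 mi
A 20.375°N, 127.479°W: 17.2 mi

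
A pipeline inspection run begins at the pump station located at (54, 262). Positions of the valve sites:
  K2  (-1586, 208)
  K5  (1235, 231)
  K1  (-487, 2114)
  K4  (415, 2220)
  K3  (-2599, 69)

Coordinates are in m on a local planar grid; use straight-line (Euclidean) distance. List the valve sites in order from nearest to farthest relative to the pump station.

K5, K2, K1, K4, K3

Distance from the pump station at (54, 262) to each:
K5 (1235, 231): 1181.4 m
K2 (-1586, 208): 1640.9 m
K1 (-487, 2114): 1929.4 m
K4 (415, 2220): 1991.0 m
K3 (-2599, 69): 2660.0 m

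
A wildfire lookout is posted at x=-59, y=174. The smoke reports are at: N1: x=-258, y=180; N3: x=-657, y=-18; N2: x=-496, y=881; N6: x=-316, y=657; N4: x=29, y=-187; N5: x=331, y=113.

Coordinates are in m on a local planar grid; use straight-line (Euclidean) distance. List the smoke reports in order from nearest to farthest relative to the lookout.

N1, N4, N5, N6, N3, N2

Distances from the lookout:
N1 x=-258, y=180: 199.1 m
N4 x=29, y=-187: 371.6 m
N5 x=331, y=113: 394.7 m
N6 x=-316, y=657: 547.1 m
N3 x=-657, y=-18: 628.1 m
N2 x=-496, y=881: 831.2 m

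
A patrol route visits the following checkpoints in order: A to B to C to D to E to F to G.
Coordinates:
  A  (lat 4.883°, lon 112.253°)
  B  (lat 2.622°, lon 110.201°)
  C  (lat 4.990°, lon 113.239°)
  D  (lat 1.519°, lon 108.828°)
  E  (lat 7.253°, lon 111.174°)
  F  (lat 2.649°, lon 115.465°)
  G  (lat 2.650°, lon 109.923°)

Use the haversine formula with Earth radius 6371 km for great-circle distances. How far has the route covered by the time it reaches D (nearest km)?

1390 km

Leg distances:
A→B: 339.2 km  (cumulative 339.2 km)
B→C: 427.7 km  (cumulative 766.9 km)
C→D: 623.4 km  (cumulative 1390.3 km)
Cumulative distance at D ≈ 1390 km.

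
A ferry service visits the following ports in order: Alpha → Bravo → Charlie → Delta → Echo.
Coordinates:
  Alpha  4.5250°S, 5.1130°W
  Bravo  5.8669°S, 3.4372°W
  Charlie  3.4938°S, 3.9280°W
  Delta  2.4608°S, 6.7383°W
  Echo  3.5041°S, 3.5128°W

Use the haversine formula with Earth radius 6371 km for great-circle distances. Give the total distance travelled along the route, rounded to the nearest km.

1217 km

Leg distances:
Alpha→Bravo: 238.1 km  (cumulative 238.1 km)
Bravo→Charlie: 269.4 km  (cumulative 507.5 km)
Charlie→Delta: 332.5 km  (cumulative 840.1 km)
Delta→Echo: 376.5 km  (cumulative 1216.6 km)
Total route length ≈ 1217 km.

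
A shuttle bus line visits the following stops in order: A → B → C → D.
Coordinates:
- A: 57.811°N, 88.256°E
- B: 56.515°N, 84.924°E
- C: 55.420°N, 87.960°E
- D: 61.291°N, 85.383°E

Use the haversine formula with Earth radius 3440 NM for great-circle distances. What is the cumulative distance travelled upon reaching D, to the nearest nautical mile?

Leg distances:
A→B: 133.5 NM  (cumulative 133.5 NM)
B→C: 121.3 NM  (cumulative 254.8 NM)
C→D: 361.6 NM  (cumulative 616.5 NM)
Cumulative distance at D ≈ 616 NM.

616 NM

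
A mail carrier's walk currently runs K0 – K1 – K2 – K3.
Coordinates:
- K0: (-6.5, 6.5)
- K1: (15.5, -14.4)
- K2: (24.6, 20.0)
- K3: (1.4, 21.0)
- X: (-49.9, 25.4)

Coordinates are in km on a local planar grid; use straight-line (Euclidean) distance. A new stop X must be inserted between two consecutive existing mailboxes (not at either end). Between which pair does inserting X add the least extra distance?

Added distance for inserting X between each consecutive pair:
K0–K1: 93.6 km
K1–K2: 115.7 km
K2–K3: 103.0 km
Smallest added distance is 93.6 km, inserting between K0 and K1.

between K0 and K1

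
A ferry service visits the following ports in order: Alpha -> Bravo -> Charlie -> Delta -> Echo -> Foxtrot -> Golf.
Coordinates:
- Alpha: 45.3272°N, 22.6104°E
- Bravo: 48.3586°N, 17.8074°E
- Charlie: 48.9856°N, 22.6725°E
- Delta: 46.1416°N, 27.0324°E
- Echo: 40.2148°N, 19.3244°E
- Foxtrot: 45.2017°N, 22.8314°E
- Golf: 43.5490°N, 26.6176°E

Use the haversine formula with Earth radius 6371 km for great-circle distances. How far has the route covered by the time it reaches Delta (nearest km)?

Leg distances:
Alpha→Bravo: 496.9 km  (cumulative 496.9 km)
Bravo→Charlie: 363.9 km  (cumulative 860.8 km)
Charlie→Delta: 454.9 km  (cumulative 1315.6 km)
Cumulative distance at Delta ≈ 1316 km.

1316 km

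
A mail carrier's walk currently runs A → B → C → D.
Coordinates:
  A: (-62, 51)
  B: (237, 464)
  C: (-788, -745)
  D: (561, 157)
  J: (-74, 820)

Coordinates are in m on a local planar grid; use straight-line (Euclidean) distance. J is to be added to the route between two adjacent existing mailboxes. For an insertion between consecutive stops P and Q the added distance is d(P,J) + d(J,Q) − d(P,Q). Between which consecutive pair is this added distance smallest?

between B and C

Added distance for inserting J between each consecutive pair:
A–B: 731.9 m
B–C: 607.9 m
C–D: 1015.4 m
Smallest added distance is 607.9 m, inserting between B and C.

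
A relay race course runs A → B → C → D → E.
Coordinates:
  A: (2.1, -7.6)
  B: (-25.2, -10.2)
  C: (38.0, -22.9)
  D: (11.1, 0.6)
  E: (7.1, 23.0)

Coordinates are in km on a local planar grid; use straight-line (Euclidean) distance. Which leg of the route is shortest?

D–E

Leg distances:
A→B: 27.4 km
B→C: 64.5 km
C→D: 35.7 km
D→E: 22.8 km
The shortest leg is D–E at 22.8 km.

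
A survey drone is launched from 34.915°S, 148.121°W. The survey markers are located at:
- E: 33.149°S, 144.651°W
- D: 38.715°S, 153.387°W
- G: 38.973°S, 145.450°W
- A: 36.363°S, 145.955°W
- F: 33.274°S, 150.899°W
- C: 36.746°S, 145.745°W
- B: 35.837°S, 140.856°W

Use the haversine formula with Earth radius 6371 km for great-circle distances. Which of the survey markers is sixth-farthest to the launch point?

Distances from the launch point (34.915°S, 148.121°W):
B: 666.4 km
D: 630.9 km
G: 509.8 km
E: 375.2 km
F: 314.2 km
C: 295.5 km
A: 253.4 km
The sixth-farthest is C at 295.5 km.

C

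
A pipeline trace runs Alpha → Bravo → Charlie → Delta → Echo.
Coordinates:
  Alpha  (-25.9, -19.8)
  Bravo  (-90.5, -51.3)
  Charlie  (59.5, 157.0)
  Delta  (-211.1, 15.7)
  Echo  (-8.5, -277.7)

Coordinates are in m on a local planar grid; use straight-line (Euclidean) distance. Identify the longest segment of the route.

Delta–Echo

Leg distances:
Alpha→Bravo: 71.9 m
Bravo→Charlie: 256.7 m
Charlie→Delta: 305.3 m
Delta→Echo: 356.6 m
The longest leg is Delta–Echo at 356.6 m.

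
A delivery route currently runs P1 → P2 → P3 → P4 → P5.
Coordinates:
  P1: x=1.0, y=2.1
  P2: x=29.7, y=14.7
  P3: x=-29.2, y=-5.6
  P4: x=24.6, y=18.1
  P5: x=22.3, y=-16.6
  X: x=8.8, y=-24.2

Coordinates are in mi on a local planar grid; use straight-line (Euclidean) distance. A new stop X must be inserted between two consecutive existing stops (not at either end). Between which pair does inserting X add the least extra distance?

Added distance for inserting X between each consecutive pair:
P1–P2: 40.2 mi
P2–P3: 24.2 mi
P3–P4: 28.7 mi
P4–P5: 25.9 mi
Smallest added distance is 24.2 mi, inserting between P2 and P3.

between P2 and P3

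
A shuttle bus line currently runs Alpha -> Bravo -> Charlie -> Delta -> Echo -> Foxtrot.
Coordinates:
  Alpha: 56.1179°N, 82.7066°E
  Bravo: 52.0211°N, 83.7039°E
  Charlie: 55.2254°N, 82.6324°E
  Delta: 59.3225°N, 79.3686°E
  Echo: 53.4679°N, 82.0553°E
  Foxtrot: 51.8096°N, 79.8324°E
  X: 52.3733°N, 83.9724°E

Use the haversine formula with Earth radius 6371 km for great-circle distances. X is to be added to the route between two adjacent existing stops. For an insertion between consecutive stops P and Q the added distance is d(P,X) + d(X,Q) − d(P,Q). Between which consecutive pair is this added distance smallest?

between Alpha and Bravo

Added distance for inserting X between each consecutive pair:
Alpha–Bravo: 7.5 km
Bravo–Charlie: 9.1 km
Charlie–Delta: 657.2 km
Delta–Echo: 329.4 km
Echo–Foxtrot: 229.0 km
Smallest added distance is 7.5 km, inserting between Alpha and Bravo.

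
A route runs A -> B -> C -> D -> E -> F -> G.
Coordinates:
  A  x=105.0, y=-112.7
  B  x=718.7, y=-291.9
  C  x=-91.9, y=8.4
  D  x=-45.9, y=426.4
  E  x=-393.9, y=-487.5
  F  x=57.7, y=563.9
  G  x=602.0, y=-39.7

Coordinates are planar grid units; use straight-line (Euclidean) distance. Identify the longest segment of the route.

Leg distances:
A→B: 639.3
B→C: 864.4
C→D: 420.5
D→E: 977.9
E→F: 1144.3
F→G: 812.8
The longest leg is E–F at 1144.3.

E–F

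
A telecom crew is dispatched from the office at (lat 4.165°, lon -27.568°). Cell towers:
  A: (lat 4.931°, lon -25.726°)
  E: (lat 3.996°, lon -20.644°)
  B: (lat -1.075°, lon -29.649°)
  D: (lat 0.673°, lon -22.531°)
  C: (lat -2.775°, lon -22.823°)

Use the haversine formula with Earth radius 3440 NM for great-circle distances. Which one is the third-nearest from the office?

Distances from the office ((lat 4.165°, lon -27.568°)):
A: 119.5 NM
B: 338.5 NM
D: 367.7 NM
E: 414.8 NM
C: 504.6 NM
The third-nearest is D at 367.7 NM.

D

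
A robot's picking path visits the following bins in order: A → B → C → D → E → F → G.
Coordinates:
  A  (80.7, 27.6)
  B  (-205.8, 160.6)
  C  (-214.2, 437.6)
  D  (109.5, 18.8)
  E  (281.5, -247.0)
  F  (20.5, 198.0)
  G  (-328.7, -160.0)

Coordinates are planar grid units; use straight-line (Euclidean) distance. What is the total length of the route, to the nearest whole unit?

Leg distances:
A→B: 315.9  (cumulative 315.9)
B→C: 277.1  (cumulative 593.0)
C→D: 529.3  (cumulative 1122.3)
D→E: 316.6  (cumulative 1438.9)
E→F: 515.9  (cumulative 1954.8)
F→G: 500.1  (cumulative 2454.9)
Total route length ≈ 2455.

2455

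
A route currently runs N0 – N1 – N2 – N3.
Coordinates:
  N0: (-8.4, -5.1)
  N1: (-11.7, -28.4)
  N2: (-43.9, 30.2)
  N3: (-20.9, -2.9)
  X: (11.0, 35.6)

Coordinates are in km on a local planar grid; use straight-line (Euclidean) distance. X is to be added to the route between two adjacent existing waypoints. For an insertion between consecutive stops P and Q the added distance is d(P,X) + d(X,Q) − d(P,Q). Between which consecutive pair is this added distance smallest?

between N1 and N2

Added distance for inserting X between each consecutive pair:
N0–N1: 89.5 km
N1–N2: 56.2 km
N2–N3: 64.9 km
Smallest added distance is 56.2 km, inserting between N1 and N2.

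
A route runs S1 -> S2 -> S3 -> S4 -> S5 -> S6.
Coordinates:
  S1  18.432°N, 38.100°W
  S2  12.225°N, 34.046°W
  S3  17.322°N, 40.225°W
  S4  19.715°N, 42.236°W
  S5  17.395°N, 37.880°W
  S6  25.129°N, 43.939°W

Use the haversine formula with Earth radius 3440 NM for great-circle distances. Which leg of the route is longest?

Leg distances:
S1→S2: 440.4 NM
S2→S3: 471.4 NM
S3→S4: 183.7 NM
S4→S5: 284.4 NM
S5→S6: 574.7 NM
The longest leg is S5–S6 at 574.7 NM.

S5–S6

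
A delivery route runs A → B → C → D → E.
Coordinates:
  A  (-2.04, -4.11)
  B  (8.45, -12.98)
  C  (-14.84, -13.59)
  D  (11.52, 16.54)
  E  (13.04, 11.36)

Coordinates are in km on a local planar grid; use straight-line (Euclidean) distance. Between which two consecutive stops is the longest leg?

C–D

Leg distances:
A→B: 13.7 km
B→C: 23.3 km
C→D: 40.0 km
D→E: 5.4 km
The longest leg is C–D at 40.0 km.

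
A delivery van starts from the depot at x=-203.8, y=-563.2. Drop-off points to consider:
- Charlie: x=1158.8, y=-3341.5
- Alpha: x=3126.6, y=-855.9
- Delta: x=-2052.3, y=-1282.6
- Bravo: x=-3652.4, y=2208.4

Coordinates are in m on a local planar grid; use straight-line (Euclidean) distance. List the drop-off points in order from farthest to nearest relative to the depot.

Computing each straight-line distance from x=-203.8, y=-563.2:
Bravo x=-3652.4, y=2208.4: 4424.3 m
Alpha x=3126.6, y=-855.9: 3343.2 m
Charlie x=1158.8, y=-3341.5: 3094.5 m
Delta x=-2052.3, y=-1282.6: 1983.6 m

Bravo, Alpha, Charlie, Delta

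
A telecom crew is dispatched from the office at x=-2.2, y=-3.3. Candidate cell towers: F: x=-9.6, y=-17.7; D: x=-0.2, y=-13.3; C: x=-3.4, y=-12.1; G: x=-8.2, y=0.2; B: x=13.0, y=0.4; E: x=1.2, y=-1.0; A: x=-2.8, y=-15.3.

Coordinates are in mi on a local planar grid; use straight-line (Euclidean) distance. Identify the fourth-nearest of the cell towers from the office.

D

Distance to each, sorted:
E: 4.1 mi
G: 6.9 mi
C: 8.9 mi
D: 10.2 mi
A: 12.0 mi
B: 15.6 mi
F: 16.2 mi
The fourth-nearest is D at 10.2 mi.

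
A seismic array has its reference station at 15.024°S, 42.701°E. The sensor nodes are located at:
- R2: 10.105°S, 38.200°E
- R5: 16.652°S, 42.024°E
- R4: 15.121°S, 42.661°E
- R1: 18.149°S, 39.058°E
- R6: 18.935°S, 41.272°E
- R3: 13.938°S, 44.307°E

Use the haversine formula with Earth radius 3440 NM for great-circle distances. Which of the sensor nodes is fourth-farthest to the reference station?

R3

Distances from the reference station (15.024°S, 42.701°E):
R2: 395.9 NM
R1: 281.3 NM
R6: 248.7 NM
R3: 113.9 NM
R5: 105.3 NM
R4: 6.3 NM
The fourth-farthest is R3 at 113.9 NM.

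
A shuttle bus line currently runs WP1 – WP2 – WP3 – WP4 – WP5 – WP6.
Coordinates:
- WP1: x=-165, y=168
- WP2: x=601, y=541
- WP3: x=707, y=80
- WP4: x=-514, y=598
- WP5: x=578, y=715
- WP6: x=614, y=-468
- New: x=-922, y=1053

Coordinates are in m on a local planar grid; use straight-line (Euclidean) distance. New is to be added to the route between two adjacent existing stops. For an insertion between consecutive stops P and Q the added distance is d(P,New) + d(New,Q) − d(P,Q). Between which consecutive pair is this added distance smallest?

between WP4 and WP5

Added distance for inserting New between each consecutive pair:
WP1–WP2: 1919.4 m
WP2–WP3: 3031.2 m
WP3–WP4: 1182.3 m
WP4–WP5: 1050.5 m
WP5–WP6: 2515.7 m
Smallest added distance is 1050.5 m, inserting between WP4 and WP5.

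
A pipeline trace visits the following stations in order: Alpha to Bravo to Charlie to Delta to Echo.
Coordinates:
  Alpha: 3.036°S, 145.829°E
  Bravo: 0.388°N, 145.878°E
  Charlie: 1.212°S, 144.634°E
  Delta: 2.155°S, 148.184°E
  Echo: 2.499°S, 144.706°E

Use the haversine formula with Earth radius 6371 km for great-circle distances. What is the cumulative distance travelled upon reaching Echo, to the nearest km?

Leg distances:
Alpha→Bravo: 380.8 km  (cumulative 380.8 km)
Bravo→Charlie: 225.4 km  (cumulative 606.1 km)
Charlie→Delta: 408.3 km  (cumulative 1014.4 km)
Delta→Echo: 388.3 km  (cumulative 1402.7 km)
Cumulative distance at Echo ≈ 1403 km.

1403 km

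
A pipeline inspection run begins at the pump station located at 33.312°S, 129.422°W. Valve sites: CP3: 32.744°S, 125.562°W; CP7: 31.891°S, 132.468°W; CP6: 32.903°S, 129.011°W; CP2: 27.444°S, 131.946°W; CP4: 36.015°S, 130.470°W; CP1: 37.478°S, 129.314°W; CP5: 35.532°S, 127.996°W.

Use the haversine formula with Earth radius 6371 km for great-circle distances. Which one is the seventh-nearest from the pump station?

CP2

Distance to each, sorted:
CP6: 59.4 km
CP5: 279.4 km
CP4: 315.5 km
CP7: 326.1 km
CP3: 365.3 km
CP1: 463.3 km
CP2: 695.9 km
The seventh-nearest is CP2 at 695.9 km.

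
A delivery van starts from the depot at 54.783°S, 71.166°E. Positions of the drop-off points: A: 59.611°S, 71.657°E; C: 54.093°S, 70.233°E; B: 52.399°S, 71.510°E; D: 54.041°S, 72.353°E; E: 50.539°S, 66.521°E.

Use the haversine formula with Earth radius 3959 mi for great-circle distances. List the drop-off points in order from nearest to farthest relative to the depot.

C, D, B, A, E

Computing each great-circle distance from 54.783°S, 71.166°E:
C 54.093°S, 70.233°E: 60.7 mi
D 54.041°S, 72.353°E: 70.0 mi
B 52.399°S, 71.510°E: 165.3 mi
A 59.611°S, 71.657°E: 334.1 mi
E 50.539°S, 66.521°E: 351.8 mi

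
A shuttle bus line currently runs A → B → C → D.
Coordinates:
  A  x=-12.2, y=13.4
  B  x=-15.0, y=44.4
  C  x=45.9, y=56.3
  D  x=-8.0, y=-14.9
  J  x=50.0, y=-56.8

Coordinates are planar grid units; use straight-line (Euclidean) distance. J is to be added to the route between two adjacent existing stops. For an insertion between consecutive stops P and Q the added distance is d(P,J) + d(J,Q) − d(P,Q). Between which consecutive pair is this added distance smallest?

Added distance for inserting J between each consecutive pair:
A–B: 182.9
B–C: 171.4
C–D: 95.4
Smallest added distance is 95.4, inserting between C and D.

between C and D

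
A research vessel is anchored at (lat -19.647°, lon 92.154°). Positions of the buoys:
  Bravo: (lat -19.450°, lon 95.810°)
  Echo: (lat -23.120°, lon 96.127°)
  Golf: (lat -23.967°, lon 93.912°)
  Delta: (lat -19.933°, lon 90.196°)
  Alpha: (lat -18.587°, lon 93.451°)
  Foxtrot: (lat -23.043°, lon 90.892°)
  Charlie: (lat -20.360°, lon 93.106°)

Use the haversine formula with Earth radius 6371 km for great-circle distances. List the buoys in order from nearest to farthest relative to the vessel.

Charlie, Alpha, Delta, Bravo, Foxtrot, Golf, Echo

Computing each great-circle distance from (lat -19.647°, lon 92.154°):
Charlie (lat -20.360°, lon 93.106°): 127.2 km
Alpha (lat -18.587°, lon 93.451°): 180.2 km
Delta (lat -19.933°, lon 90.196°): 207.3 km
Bravo (lat -19.450°, lon 95.810°): 383.7 km
Foxtrot (lat -23.043°, lon 90.892°): 399.6 km
Golf (lat -23.967°, lon 93.912°): 513.5 km
Echo (lat -23.120°, lon 96.127°): 564.2 km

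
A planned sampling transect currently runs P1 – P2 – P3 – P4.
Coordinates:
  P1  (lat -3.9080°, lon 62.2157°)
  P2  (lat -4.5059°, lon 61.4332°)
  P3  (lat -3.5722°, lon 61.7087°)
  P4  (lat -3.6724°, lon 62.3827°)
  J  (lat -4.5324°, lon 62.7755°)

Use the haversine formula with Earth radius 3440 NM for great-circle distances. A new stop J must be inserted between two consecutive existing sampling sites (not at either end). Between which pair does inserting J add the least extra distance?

between P1 and P2

Added distance for inserting J between each consecutive pair:
P1–P2: 71.6 NM
P2–P3: 108.0 NM
P3–P4: 102.0 NM
Smallest added distance is 71.6 NM, inserting between P1 and P2.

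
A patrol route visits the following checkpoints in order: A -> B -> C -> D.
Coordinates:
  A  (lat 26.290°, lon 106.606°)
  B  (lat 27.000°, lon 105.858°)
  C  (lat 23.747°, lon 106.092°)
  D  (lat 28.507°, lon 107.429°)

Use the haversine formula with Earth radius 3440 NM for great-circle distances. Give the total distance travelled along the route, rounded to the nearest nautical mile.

Leg distances:
A→B: 58.6 NM  (cumulative 58.6 NM)
B→C: 195.7 NM  (cumulative 254.3 NM)
C→D: 294.7 NM  (cumulative 549.0 NM)
Total route length ≈ 549 NM.

549 NM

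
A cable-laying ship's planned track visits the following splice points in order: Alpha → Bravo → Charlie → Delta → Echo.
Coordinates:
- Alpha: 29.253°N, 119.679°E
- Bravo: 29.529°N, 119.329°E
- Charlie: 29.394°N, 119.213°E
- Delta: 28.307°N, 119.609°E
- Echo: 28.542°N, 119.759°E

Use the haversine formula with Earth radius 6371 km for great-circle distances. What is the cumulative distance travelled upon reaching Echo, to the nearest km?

Leg distances:
Alpha→Bravo: 45.7 km  (cumulative 45.7 km)
Bravo→Charlie: 18.7 km  (cumulative 64.5 km)
Charlie→Delta: 126.9 km  (cumulative 191.4 km)
Delta→Echo: 30.0 km  (cumulative 221.3 km)
Cumulative distance at Echo ≈ 221 km.

221 km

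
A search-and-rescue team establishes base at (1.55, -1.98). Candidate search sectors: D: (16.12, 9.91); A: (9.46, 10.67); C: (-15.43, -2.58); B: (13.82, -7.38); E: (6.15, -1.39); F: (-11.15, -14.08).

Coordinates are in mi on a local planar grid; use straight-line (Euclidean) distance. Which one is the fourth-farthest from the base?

Distances from the base ((1.55, -1.98)):
D: 18.8 mi
F: 17.5 mi
C: 17.0 mi
A: 14.9 mi
B: 13.4 mi
E: 4.6 mi
The fourth-farthest is A at 14.9 mi.

A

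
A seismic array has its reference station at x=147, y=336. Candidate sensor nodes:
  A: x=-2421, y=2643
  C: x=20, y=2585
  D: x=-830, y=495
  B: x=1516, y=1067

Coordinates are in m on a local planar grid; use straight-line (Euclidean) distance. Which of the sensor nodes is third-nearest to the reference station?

C

Distance to each, sorted:
D: 989.9 m
B: 1551.9 m
C: 2252.6 m
A: 3452.1 m
The third-nearest is C at 2252.6 m.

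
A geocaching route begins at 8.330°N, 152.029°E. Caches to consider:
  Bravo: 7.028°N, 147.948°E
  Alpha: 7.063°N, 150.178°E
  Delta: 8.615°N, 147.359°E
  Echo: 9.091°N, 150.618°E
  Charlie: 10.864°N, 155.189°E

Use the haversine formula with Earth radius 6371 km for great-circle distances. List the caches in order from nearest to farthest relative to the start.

Distance from the start at 8.330°N, 152.029°E to each:
Echo 9.091°N, 150.618°E: 176.7 km
Alpha 7.063°N, 150.178°E: 247.9 km
Charlie 10.864°N, 155.189°E: 446.5 km
Bravo 7.028°N, 147.948°E: 472.4 km
Delta 8.615°N, 147.359°E: 514.6 km

Echo, Alpha, Charlie, Bravo, Delta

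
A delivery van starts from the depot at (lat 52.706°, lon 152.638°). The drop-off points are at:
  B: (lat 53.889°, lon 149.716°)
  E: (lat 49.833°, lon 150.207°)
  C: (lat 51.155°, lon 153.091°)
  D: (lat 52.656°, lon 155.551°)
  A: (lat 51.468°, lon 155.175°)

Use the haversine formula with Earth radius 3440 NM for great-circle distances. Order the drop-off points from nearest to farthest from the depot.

Computing each great-circle distance from (lat 52.706°, lon 152.638°):
C (lat 51.155°, lon 153.091°): 94.6 NM
D (lat 52.656°, lon 155.551°): 106.1 NM
A (lat 51.468°, lon 155.175°): 119.5 NM
B (lat 53.889°, lon 149.716°): 126.6 NM
E (lat 49.833°, lon 150.207°): 195.1 NM

C, D, A, B, E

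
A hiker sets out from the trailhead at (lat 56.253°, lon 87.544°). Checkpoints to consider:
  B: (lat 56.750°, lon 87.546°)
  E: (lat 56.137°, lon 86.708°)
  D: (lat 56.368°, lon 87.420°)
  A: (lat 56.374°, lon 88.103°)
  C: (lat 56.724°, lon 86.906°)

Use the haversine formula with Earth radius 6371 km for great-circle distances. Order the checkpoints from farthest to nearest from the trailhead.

C, B, E, A, D

Distances from the trailhead:
C (lat 56.724°, lon 86.906°): 65.4 km
B (lat 56.750°, lon 87.546°): 55.3 km
E (lat 56.137°, lon 86.708°): 53.3 km
A (lat 56.374°, lon 88.103°): 37.0 km
D (lat 56.368°, lon 87.420°): 14.9 km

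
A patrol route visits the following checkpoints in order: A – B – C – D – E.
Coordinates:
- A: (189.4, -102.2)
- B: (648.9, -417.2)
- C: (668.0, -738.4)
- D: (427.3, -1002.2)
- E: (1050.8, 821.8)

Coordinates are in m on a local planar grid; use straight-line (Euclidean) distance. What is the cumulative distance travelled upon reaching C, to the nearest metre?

879 m

Leg distances:
A→B: 557.1 m  (cumulative 557.1 m)
B→C: 321.8 m  (cumulative 878.9 m)
Cumulative distance at C ≈ 879 m.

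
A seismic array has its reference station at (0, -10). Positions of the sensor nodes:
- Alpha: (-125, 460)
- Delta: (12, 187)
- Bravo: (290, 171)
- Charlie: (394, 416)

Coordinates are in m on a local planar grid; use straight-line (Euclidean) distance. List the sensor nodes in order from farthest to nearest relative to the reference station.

Computing each straight-line distance from (0, -10):
Charlie (394, 416): 580.3 m
Alpha (-125, 460): 486.3 m
Bravo (290, 171): 341.8 m
Delta (12, 187): 197.4 m

Charlie, Alpha, Bravo, Delta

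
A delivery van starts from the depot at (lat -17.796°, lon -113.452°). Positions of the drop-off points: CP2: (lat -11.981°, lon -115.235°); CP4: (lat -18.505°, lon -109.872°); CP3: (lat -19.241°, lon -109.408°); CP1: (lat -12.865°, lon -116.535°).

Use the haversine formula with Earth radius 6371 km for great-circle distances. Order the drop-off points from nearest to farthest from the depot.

CP4, CP3, CP1, CP2

Distance from the depot at (lat -17.796°, lon -113.452°) to each:
CP4 (lat -18.505°, lon -109.872°): 386.4 km
CP3 (lat -19.241°, lon -109.408°): 455.6 km
CP1 (lat -12.865°, lon -116.535°): 640.2 km
CP2 (lat -11.981°, lon -115.235°): 674.4 km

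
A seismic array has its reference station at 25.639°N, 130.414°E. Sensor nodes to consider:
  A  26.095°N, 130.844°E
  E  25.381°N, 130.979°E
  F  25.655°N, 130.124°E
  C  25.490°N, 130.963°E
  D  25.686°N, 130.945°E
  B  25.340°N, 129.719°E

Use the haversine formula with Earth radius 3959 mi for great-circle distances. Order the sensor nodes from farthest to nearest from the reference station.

B, A, E, C, D, F

Computing each great-circle distance from 25.639°N, 130.414°E:
B 25.340°N, 129.719°E: 48.0 mi
A 26.095°N, 130.844°E: 41.3 mi
E 25.381°N, 130.979°E: 39.5 mi
C 25.490°N, 130.963°E: 35.7 mi
D 25.686°N, 130.945°E: 33.2 mi
F 25.655°N, 130.124°E: 18.1 mi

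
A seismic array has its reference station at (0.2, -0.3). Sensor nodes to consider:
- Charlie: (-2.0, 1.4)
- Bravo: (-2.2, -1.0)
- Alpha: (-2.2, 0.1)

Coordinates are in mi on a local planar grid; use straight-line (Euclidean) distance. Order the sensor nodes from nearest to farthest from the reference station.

Alpha, Bravo, Charlie

Distance from the reference station at (0.2, -0.3) to each:
Alpha (-2.2, 0.1): 2.4 mi
Bravo (-2.2, -1.0): 2.5 mi
Charlie (-2.0, 1.4): 2.8 mi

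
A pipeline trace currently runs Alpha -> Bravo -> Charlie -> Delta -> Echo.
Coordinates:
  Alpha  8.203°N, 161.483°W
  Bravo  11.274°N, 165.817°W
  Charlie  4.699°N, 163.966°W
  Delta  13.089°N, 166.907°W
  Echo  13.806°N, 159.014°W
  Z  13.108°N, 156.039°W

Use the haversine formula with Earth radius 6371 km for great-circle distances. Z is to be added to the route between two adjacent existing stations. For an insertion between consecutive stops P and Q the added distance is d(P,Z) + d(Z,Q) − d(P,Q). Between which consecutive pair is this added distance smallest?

between Delta and Echo

Added distance for inserting Z between each consecutive pair:
Alpha–Bravo: 1304.0 km
Bravo–Charlie: 1600.2 km
Charlie–Delta: 1466.9 km
Delta–Echo: 650.6 km
Smallest added distance is 650.6 km, inserting between Delta and Echo.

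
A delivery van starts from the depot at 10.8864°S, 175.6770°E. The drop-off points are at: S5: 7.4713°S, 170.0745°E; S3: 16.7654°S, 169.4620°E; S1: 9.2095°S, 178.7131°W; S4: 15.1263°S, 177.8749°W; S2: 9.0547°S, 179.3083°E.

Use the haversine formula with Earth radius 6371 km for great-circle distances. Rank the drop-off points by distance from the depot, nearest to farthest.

S2, S1, S5, S4, S3

Distances from the depot:
S2 9.0547°S, 179.3083°E: 446.8 km
S1 9.2095°S, 178.7131°W: 641.9 km
S5 7.4713°S, 170.0745°E: 722.7 km
S4 15.1263°S, 177.8749°W: 842.6 km
S3 16.7654°S, 169.4620°E: 936.6 km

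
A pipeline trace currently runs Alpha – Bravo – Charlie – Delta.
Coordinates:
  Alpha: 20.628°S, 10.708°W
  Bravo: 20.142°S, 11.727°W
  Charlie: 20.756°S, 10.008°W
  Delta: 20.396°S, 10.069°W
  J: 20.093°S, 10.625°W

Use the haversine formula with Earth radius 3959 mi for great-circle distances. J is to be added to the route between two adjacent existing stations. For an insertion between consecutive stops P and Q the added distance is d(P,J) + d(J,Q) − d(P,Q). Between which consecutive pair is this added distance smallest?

between Bravo and Charlie

Added distance for inserting J between each consecutive pair:
Alpha–Bravo: 34.9 mi
Bravo–Charlie: 13.3 mi
Charlie–Delta: 77.3 mi
Smallest added distance is 13.3 mi, inserting between Bravo and Charlie.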